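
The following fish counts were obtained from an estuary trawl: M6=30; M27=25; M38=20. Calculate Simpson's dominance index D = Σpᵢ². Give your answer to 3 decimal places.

0.342

Total N = 30+25+20 = 75, so the proportions are 0.4, 0.33333, 0.26667 (working shown to 5 dp, full precision carried).
D = 0.4² + 0.33333² + 0.26667² = 0.16000 + 0.11111 + 0.07111 = 0.34222.
To 3 decimal places, D = 0.342.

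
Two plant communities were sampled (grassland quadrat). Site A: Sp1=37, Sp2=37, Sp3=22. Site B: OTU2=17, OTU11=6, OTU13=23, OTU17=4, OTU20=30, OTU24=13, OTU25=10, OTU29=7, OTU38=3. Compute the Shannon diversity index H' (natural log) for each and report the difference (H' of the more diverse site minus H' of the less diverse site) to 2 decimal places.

Site A: N=96, proportions 0.3854, 0.3854, 0.2292, giving H' = 1.0726 (working shown to 4 dp, full precision carried).
Site B: N=113, proportions 0.1504, 0.0531, 0.2035, 0.0354, 0.2655, 0.115, 0.0885, 0.0619, 0.0265, giving H' = 1.9672.
Difference = |1.0726 − 1.9672| = 0.8946, i.e. 0.89 to 2 decimal places.

0.89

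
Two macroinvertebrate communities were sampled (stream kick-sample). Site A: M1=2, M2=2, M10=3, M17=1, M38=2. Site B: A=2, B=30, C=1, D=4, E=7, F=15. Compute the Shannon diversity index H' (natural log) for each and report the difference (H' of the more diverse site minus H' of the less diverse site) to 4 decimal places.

Site A: N=10, proportions 0.2, 0.2, 0.3, 0.1, 0.2, giving H' = 1.557113 (working shown to 6 dp, full precision carried).
Site B: N=59, proportions 0.033898, 0.508475, 0.016949, 0.067797, 0.118644, 0.254237, giving H' = 1.311274.
Difference = |1.557113 − 1.311274| = 0.245839, i.e. 0.2458 to 4 decimal places.

0.2458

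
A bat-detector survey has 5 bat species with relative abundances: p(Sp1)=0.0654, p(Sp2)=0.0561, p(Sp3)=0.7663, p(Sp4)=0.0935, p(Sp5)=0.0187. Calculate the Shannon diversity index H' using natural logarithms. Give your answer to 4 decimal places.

Each pᵢ ln pᵢ term (working shown to 6 dp, full precision carried): 0.0654×(-2.727233)=-0.178361, 0.0561×(-2.880619)=-0.161603, 0.7663×(-0.266182)=-0.203975, 0.0935×(-2.369794)=-0.221576, 0.0187×(-3.979232)=-0.074412.
Sum = -0.839926, so H' = 0.8399.

0.8399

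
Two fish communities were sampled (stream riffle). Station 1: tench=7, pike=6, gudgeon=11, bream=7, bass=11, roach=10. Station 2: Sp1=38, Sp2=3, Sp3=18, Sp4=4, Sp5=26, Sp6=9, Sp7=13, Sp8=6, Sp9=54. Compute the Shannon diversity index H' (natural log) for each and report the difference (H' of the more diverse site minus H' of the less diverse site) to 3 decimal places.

Station 1: N=52, proportions 0.134615, 0.115385, 0.211538, 0.134615, 0.211538, 0.192308, giving H' = 1.763304 (working shown to 6 dp, full precision carried).
Station 2: N=171, proportions 0.222222, 0.017544, 0.105263, 0.023392, 0.152047, 0.052632, 0.076023, 0.035088, 0.315789, giving H' = 1.848789.
Difference = |1.763304 − 1.848789| = 0.085485, i.e. 0.085 to 3 decimal places.

0.085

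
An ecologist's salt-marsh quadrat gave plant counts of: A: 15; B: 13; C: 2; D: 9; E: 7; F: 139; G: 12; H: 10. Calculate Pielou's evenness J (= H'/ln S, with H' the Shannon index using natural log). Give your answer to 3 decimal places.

Total N = 15+13+2+9+7+139+12+10 = 207, so the proportions are 0.07246, 0.0628, 0.00966, 0.04348, 0.03382, 0.6715, 0.05797, 0.04831 (working shown to 5 dp, full precision carried).
H' = −Σ pᵢ ln pᵢ = −((-0.19019) + (-0.17382) + (-0.04483) + (-0.13633) + (-0.11453) + (-0.26742) + (-0.16509) + (-0.14638)) = 1.23859.
With S = 8 species, ln S = 2.07944, so J = 1.23859/2.07944 = 0.59564, i.e. 0.596 to 3 decimal places.

0.596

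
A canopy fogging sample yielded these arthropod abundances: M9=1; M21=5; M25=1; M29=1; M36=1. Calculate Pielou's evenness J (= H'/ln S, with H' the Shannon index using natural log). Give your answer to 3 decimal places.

0.810

Total N = 1+5+1+1+1 = 9, so the proportions are 0.11111, 0.55556, 0.11111, 0.11111, 0.11111 (working shown to 5 dp, full precision carried).
H' = −Σ pᵢ ln pᵢ = −((-0.24414) + (-0.32655) + (-0.24414) + (-0.24414) + (-0.24414)) = 1.30309.
With S = 5 species, ln S = 1.60944, so J = 1.30309/1.60944 = 0.80966, i.e. 0.810 to 3 decimal places.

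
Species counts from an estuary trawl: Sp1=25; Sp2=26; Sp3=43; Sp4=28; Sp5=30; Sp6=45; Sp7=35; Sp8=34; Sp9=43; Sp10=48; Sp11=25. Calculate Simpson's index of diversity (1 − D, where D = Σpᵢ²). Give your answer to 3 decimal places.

0.904

Total N = 25+26+43+28+30+45+35+34+43+48+25 = 382, so the proportions are 0.06545, 0.06806, 0.11257, 0.0733, 0.07853, 0.1178, 0.09162, 0.08901, 0.11257, 0.12565, 0.06545 (working shown to 5 dp, full precision carried).
D = 0.06545² + 0.06806² + 0.11257² + 0.0733² + 0.07853² + 0.1178² + 0.09162² + 0.08901² + 0.11257² + 0.12565² + 0.06545² = 0.00428 + 0.00463 + 0.01267 + 0.00537 + 0.00617 + 0.01388 + 0.00839 + 0.00792 + 0.01267 + 0.01579 + 0.00428 = 0.09606.
So 1 − D = 0.90394, i.e. 0.904 to 3 decimal places.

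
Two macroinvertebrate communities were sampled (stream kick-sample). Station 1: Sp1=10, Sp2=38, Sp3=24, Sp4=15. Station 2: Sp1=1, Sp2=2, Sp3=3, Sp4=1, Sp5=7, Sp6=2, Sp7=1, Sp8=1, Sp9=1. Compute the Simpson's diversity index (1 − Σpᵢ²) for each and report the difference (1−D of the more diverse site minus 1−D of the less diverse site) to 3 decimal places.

0.113

Station 1: N=87, proportions 0.11494, 0.43678, 0.27586, 0.17241, giving 1−D = 0.69018 (working shown to 5 dp, full precision carried).
Station 2: N=19, proportions 0.05263, 0.10526, 0.15789, 0.05263, 0.36842, 0.10526, 0.05263, 0.05263, 0.05263, giving 1−D = 0.80332.
Difference = |0.69018 − 0.80332| = 0.11314, i.e. 0.113 to 3 decimal places.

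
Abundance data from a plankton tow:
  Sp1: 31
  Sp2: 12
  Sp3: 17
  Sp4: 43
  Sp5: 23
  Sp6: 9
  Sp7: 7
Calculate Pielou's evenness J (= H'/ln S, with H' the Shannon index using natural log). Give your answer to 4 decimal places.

0.9122

Total N = 31+12+17+43+23+9+7 = 142, so the proportions are 0.21831, 0.084507, 0.119718, 0.302817, 0.161972, 0.06338, 0.049296 (working shown to 6 dp, full precision carried).
H' = −Σ pᵢ ln pᵢ = −((-0.332233) + (-0.208810) + (-0.254116) + (-0.361753) + (-0.294843) + (-0.174841) + (-0.148376)) = 1.774972.
With S = 7 species, ln S = 1.945910, so J = 1.774972/1.945910 = 0.912155, i.e. 0.9122 to 4 decimal places.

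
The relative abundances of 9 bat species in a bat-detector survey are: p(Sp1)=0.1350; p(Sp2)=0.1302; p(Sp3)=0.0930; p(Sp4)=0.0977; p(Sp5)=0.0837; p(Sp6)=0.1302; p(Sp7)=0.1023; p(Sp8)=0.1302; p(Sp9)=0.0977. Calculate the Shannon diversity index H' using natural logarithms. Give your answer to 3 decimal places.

2.183

Each pᵢ ln pᵢ term (working shown to 5 dp, full precision carried): 0.135×(-2.00248)=-0.27033, 0.1302×(-2.03868)=-0.26544, 0.093×(-2.37516)=-0.22089, 0.0977×(-2.32585)=-0.22724, 0.0837×(-2.48052)=-0.20762, 0.1302×(-2.03868)=-0.26544, 0.1023×(-2.27985)=-0.23323, 0.1302×(-2.03868)=-0.26544, 0.0977×(-2.32585)=-0.22724.
Sum = -2.18285, so H' = 2.183.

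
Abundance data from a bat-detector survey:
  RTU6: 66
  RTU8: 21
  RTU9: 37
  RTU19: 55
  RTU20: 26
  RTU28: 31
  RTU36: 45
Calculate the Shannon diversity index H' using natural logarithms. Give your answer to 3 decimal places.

Total N = 66+21+37+55+26+31+45 = 281, so the proportions are 0.23488, 0.07473, 0.13167, 0.19573, 0.09253, 0.11032, 0.16014 (working shown to 5 dp, full precision carried).
Each pᵢ ln pᵢ term: 0.23488×(-1.44870)=-0.34026, 0.07473×(-2.59383)=-0.19385, 0.13167×(-2.02744)=-0.26696, 0.19573×(-1.63102)=-0.31924, 0.09253×(-2.38026)=-0.22024, 0.11032×(-2.20437)=-0.24319, 0.16014×(-1.83169)=-0.29333.
Sum = -1.87706, so H' = 1.877.

1.877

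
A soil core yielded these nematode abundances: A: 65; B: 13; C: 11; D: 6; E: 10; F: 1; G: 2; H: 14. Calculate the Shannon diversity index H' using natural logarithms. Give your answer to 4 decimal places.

Total N = 65+13+11+6+10+1+2+14 = 122, so the proportions are 0.532787, 0.106557, 0.090164, 0.04918, 0.081967, 0.008197, 0.016393, 0.114754 (working shown to 6 dp, full precision carried).
Each pᵢ ln pᵢ term: 0.532787×(-0.629634)=-0.335461, 0.106557×(-2.239072)=-0.238590, 0.090164×(-2.406126)=-0.216946, 0.04918×(-3.012262)=-0.148144, 0.081967×(-2.501436)=-0.205036, 0.008197×(-4.804021)=-0.039377, 0.016393×(-4.110874)=-0.067391, 0.114754×(-2.164964)=-0.248438.
Sum = -1.499383, so H' = 1.4994.

1.4994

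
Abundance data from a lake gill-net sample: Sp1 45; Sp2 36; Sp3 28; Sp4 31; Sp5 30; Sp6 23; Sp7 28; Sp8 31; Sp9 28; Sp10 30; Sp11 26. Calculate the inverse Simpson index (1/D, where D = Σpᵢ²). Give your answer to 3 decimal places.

Total N = 45+36+28+31+30+23+28+31+28+30+26 = 336, so the proportions are 0.13392857, 0.10714286, 0.08333333, 0.0922619, 0.08928571, 0.06845238, 0.08333333, 0.0922619, 0.08333333, 0.08928571, 0.07738095 (working shown to 8 dp, full precision carried).
D = 0.13392857² + 0.10714286² + 0.08333333² + 0.0922619² + 0.08928571² + 0.06845238² + 0.08333333² + 0.0922619² + 0.08333333² + 0.08928571² + 0.07738095² = 0.01793686 + 0.01147959 + 0.00694444 + 0.00851226 + 0.00797194 + 0.00468573 + 0.00694444 + 0.00851226 + 0.00694444 + 0.00797194 + 0.00598781 = 0.09389172.
So 1/D = 10.65057, i.e. 10.651 to 3 decimal places.

10.651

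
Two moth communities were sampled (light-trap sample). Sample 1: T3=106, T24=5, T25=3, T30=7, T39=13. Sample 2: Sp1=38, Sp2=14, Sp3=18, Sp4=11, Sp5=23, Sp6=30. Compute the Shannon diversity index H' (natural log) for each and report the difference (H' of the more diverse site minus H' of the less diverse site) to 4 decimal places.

0.9321

Sample 1: N=134, proportions 0.791045, 0.037313, 0.022388, 0.052239, 0.097015, giving H' = 0.773711 (working shown to 6 dp, full precision carried).
Sample 2: N=134, proportions 0.283582, 0.104478, 0.134328, 0.08209, 0.171642, 0.223881, giving H' = 1.705818.
Difference = |0.773711 − 1.705818| = 0.932107, i.e. 0.9321 to 4 decimal places.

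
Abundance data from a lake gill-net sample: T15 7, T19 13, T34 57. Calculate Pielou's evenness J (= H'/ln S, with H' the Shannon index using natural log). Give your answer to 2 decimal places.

0.67

Total N = 7+13+57 = 77, so the proportions are 0.0909, 0.1688, 0.7403 (working shown to 4 dp, full precision carried).
H' = −Σ pᵢ ln pᵢ = −((-0.2180) + (-0.3003) + (-0.2226)) = 0.7410.
With S = 3 species, ln S = 1.0986, so J = 0.7410/1.0986 = 0.6744, i.e. 0.67 to 2 decimal places.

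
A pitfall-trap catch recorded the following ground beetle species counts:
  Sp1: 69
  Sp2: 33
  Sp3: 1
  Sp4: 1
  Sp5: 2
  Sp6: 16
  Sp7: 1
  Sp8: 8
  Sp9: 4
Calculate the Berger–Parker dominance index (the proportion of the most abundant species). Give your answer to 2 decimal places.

Total N = 69+33+1+1+2+16+1+8+4 = 135, so the proportions are 0.5111, 0.2444, 0.0074, 0.0074, 0.0148, 0.1185, 0.0074, 0.0593, 0.0296 (working shown to 4 dp, full precision carried).
The largest proportion is 0.5111, i.e. d = 0.51 to 2 decimal places.

0.51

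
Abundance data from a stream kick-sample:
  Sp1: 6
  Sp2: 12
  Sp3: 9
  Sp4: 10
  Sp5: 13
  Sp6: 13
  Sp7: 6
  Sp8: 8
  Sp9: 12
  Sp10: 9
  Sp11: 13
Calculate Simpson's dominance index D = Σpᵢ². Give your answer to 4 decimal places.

Total N = 6+12+9+10+13+13+6+8+12+9+13 = 111, so the proportions are 0.054054, 0.108108, 0.081081, 0.09009, 0.117117, 0.117117, 0.054054, 0.072072, 0.108108, 0.081081, 0.117117 (working shown to 6 dp, full precision carried).
D = 0.054054² + 0.108108² + 0.081081² + 0.09009² + 0.117117² + 0.117117² + 0.054054² + 0.072072² + 0.108108² + 0.081081² + 0.117117² = 0.002922 + 0.011687 + 0.006574 + 0.008116 + 0.013716 + 0.013716 + 0.002922 + 0.005194 + 0.011687 + 0.006574 + 0.013716 = 0.096827.
To 4 decimal places, D = 0.0968.

0.0968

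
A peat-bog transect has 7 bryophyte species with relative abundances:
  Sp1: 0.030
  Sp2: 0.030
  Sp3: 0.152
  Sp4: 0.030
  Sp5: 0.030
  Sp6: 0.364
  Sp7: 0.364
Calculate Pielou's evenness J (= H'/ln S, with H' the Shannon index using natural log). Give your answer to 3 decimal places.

H' = −Σ pᵢ ln pᵢ = −((-0.10520) + (-0.10520) + (-0.28635) + (-0.10520) + (-0.10520) + (-0.36786) + (-0.36786)) = 1.44285 (working shown to 5 dp, full precision carried).
With S = 7 species, ln S = 1.94591, so J = 1.44285/1.94591 = 0.74148, i.e. 0.741 to 3 decimal places.

0.741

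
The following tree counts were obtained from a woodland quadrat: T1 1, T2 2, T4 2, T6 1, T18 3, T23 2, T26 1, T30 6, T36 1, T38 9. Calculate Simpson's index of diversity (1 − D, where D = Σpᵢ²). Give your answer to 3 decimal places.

0.819

Total N = 1+2+2+1+3+2+1+6+1+9 = 28, so the proportions are 0.03571, 0.07143, 0.07143, 0.03571, 0.10714, 0.07143, 0.03571, 0.21429, 0.03571, 0.32143 (working shown to 5 dp, full precision carried).
D = 0.03571² + 0.07143² + 0.07143² + 0.03571² + 0.10714² + 0.07143² + 0.03571² + 0.21429² + 0.03571² + 0.32143² = 0.00128 + 0.00510 + 0.00510 + 0.00128 + 0.01148 + 0.00510 + 0.00128 + 0.04592 + 0.00128 + 0.10332 = 0.18112.
So 1 − D = 0.81888, i.e. 0.819 to 3 decimal places.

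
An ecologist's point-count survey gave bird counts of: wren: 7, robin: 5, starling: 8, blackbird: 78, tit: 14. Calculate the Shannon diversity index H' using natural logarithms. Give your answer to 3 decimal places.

Total N = 7+5+8+78+14 = 112, so the proportions are 0.0625, 0.04464, 0.07143, 0.69643, 0.125 (working shown to 5 dp, full precision carried).
Each pᵢ ln pᵢ term: 0.0625×(-2.77259)=-0.17329, 0.04464×(-3.10906)=-0.13880, 0.07143×(-2.63906)=-0.18850, 0.69643×(-0.36179)=-0.25196, 0.125×(-2.07944)=-0.25993.
Sum = -1.01248, so H' = 1.012.

1.012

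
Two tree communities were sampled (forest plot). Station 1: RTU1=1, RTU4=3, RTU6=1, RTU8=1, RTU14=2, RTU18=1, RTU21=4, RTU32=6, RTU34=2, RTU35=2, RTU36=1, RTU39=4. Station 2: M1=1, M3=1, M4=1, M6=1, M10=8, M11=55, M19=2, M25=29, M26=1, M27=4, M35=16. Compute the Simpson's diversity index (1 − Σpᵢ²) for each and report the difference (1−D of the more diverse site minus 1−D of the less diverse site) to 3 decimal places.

Station 1: N=28, proportions 0.03571, 0.10714, 0.03571, 0.03571, 0.07143, 0.03571, 0.14286, 0.21429, 0.07143, 0.07143, 0.03571, 0.14286, giving 1−D = 0.88010 (working shown to 5 dp, full precision carried).
Station 2: N=119, proportions 0.0084, 0.0084, 0.0084, 0.0084, 0.06723, 0.46218, 0.01681, 0.2437, 0.0084, 0.03361, 0.13445, giving 1−D = 0.70263.
Difference = |0.88010 − 0.70263| = 0.17747, i.e. 0.177 to 3 decimal places.

0.177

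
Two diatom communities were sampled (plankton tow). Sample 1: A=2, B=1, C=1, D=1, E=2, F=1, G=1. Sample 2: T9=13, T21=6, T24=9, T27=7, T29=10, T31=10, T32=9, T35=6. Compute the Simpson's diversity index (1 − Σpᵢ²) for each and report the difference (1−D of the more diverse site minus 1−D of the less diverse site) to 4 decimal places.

Sample 1: N=9, proportions 0.222222, 0.111111, 0.111111, 0.111111, 0.222222, 0.111111, 0.111111, giving 1−D = 0.839506 (working shown to 6 dp, full precision carried).
Sample 2: N=70, proportions 0.185714, 0.085714, 0.128571, 0.1, 0.142857, 0.142857, 0.128571, 0.085714, giving 1−D = 0.866939.
Difference = |0.839506 − 0.866939| = 0.027433, i.e. 0.0274 to 4 decimal places.

0.0274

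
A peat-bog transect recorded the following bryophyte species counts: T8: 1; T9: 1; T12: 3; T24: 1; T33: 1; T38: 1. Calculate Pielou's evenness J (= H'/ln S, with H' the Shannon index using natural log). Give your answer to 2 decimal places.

0.93

Total N = 1+1+3+1+1+1 = 8, so the proportions are 0.125, 0.125, 0.375, 0.125, 0.125, 0.125 (working shown to 4 dp, full precision carried).
H' = −Σ pᵢ ln pᵢ = −((-0.2599) + (-0.2599) + (-0.3678) + (-0.2599) + (-0.2599) + (-0.2599)) = 1.6675.
With S = 6 species, ln S = 1.7918, so J = 1.6675/1.7918 = 0.9306, i.e. 0.93 to 2 decimal places.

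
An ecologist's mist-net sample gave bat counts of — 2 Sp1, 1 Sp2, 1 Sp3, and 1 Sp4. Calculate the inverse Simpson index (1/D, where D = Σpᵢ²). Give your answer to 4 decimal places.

3.5714

Total N = 2+1+1+1 = 5, so the proportions are 0.4, 0.2, 0.2, 0.2 (working shown to 8 dp, full precision carried).
D = 0.4² + 0.2² + 0.2² + 0.2² = 0.16000000 + 0.04000000 + 0.04000000 + 0.04000000 = 0.28000000.
So 1/D = 3.571429, i.e. 3.5714 to 4 decimal places.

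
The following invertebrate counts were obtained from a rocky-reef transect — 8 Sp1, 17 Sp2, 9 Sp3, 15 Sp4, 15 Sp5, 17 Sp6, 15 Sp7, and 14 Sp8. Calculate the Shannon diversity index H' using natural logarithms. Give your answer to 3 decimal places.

2.050

Total N = 8+17+9+15+15+17+15+14 = 110, so the proportions are 0.07273, 0.15455, 0.08182, 0.13636, 0.13636, 0.15455, 0.13636, 0.12727 (working shown to 5 dp, full precision carried).
Each pᵢ ln pᵢ term: 0.07273×(-2.62104)=-0.19062, 0.15455×(-1.86727)=-0.28858, 0.08182×(-2.50326)=-0.20481, 0.13636×(-1.99243)=-0.27170, 0.13636×(-1.99243)=-0.27170, 0.15455×(-1.86727)=-0.28858, 0.13636×(-1.99243)=-0.27170, 0.12727×(-2.06142)=-0.26236.
Sum = -2.05004, so H' = 2.050.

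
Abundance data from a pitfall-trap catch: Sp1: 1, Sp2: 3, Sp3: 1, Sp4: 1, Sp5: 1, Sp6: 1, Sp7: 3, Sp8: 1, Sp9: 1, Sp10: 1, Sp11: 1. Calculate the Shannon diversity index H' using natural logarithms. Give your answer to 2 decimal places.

Total N = 1+3+1+1+1+1+3+1+1+1+1 = 15, so the proportions are 0.0667, 0.2, 0.0667, 0.0667, 0.0667, 0.0667, 0.2, 0.0667, 0.0667, 0.0667, 0.0667 (working shown to 4 dp, full precision carried).
Each pᵢ ln pᵢ term: 0.0667×(-2.7081)=-0.1805, 0.2×(-1.6094)=-0.3219, 0.0667×(-2.7081)=-0.1805, 0.0667×(-2.7081)=-0.1805, 0.0667×(-2.7081)=-0.1805, 0.0667×(-2.7081)=-0.1805, 0.2×(-1.6094)=-0.3219, 0.0667×(-2.7081)=-0.1805, 0.0667×(-2.7081)=-0.1805, 0.0667×(-2.7081)=-0.1805, 0.0667×(-2.7081)=-0.1805.
Sum = -2.2686, so H' = 2.27.

2.27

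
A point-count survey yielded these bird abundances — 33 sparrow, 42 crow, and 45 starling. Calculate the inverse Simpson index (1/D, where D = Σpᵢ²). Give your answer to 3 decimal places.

2.952

Total N = 33+42+45 = 120, so the proportions are 0.275, 0.35, 0.375 (working shown to 6 dp, full precision carried).
D = 0.275² + 0.35² + 0.375² = 0.075625 + 0.122500 + 0.140625 = 0.338750.
So 1/D = 2.95203, i.e. 2.952 to 3 decimal places.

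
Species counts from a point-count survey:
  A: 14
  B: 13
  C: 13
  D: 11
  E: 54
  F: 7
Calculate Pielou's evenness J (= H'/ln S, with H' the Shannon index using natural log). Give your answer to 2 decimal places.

Total N = 14+13+13+11+54+7 = 112, so the proportions are 0.125, 0.1161, 0.1161, 0.0982, 0.4821, 0.0625 (working shown to 4 dp, full precision carried).
H' = −Σ pᵢ ln pᵢ = −((-0.2599) + (-0.2500) + (-0.2500) + (-0.2279) + (-0.3517) + (-0.1733)) = 1.5128.
With S = 6 species, ln S = 1.7918, so J = 1.5128/1.7918 = 0.8443, i.e. 0.84 to 2 decimal places.

0.84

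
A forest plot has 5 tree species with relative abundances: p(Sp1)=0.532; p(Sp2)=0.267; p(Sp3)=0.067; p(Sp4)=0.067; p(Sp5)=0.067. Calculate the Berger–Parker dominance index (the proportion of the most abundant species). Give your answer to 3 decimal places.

0.532

The largest proportion is 0.532, i.e. d = 0.532 to 3 decimal places.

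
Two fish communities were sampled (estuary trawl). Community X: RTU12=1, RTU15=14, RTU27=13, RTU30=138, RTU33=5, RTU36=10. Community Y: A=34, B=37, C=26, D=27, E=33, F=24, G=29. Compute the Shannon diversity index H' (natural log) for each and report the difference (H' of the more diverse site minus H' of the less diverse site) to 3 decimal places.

Community X: N=181, proportions 0.00552, 0.07735, 0.07182, 0.76243, 0.02762, 0.05525, giving H' = 0.88178 (working shown to 5 dp, full precision carried).
Community Y: N=210, proportions 0.1619, 0.17619, 0.12381, 0.12857, 0.15714, 0.11429, 0.1381, giving H' = 1.93516.
Difference = |0.88178 − 1.93516| = 1.05338, i.e. 1.053 to 3 decimal places.

1.053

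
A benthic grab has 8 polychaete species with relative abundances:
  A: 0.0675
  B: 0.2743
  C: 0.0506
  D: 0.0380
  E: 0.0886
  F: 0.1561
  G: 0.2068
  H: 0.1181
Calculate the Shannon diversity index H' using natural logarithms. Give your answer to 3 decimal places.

Each pᵢ ln pᵢ term (working shown to 5 dp, full precision carried): 0.0675×(-2.69563)=-0.18195, 0.2743×(-1.29353)=-0.35482, 0.0506×(-2.98380)=-0.15098, 0.038×(-3.27017)=-0.12427, 0.0886×(-2.42362)=-0.21473, 0.1561×(-1.85726)=-0.28992, 0.2068×(-1.57600)=-0.32592, 0.1181×(-2.13622)=-0.25229.
Sum = -1.89487, so H' = 1.895.

1.895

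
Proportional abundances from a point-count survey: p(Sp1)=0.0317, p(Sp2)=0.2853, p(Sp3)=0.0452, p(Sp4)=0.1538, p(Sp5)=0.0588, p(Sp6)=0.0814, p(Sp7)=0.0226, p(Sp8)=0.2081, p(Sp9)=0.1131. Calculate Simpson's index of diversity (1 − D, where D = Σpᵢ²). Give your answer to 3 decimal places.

D = 0.0317² + 0.2853² + 0.0452² + 0.1538² + 0.0588² + 0.0814² + 0.0226² + 0.2081² + 0.1131² = 0.00100 + 0.08140 + 0.00204 + 0.02365 + 0.00346 + 0.00663 + 0.00051 + 0.04331 + 0.01279 = 0.17479 (working shown to 5 dp, full precision carried).
So 1 − D = 0.82521, i.e. 0.825 to 3 decimal places.

0.825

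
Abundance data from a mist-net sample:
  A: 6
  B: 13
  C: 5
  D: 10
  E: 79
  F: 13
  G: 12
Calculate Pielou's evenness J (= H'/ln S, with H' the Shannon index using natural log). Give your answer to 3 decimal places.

Total N = 6+13+5+10+79+13+12 = 138, so the proportions are 0.04348, 0.0942, 0.03623, 0.07246, 0.57246, 0.0942, 0.08696 (working shown to 5 dp, full precision carried).
H' = −Σ pᵢ ln pᵢ = −((-0.13633) + (-0.22254) + (-0.12021) + (-0.19019) + (-0.31932) + (-0.22254) + (-0.21238)) = 1.42350.
With S = 7 species, ln S = 1.94591, so J = 1.42350/1.94591 = 0.73154, i.e. 0.732 to 3 decimal places.

0.732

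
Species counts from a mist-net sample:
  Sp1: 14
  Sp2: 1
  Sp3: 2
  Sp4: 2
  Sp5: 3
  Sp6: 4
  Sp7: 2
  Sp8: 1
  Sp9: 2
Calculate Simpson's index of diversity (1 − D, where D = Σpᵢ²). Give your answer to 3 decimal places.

0.751

Total N = 14+1+2+2+3+4+2+1+2 = 31, so the proportions are 0.45161, 0.03226, 0.06452, 0.06452, 0.09677, 0.12903, 0.06452, 0.03226, 0.06452 (working shown to 5 dp, full precision carried).
D = 0.45161² + 0.03226² + 0.06452² + 0.06452² + 0.09677² + 0.12903² + 0.06452² + 0.03226² + 0.06452² = 0.20395 + 0.00104 + 0.00416 + 0.00416 + 0.00937 + 0.01665 + 0.00416 + 0.00104 + 0.00416 = 0.24870.
So 1 − D = 0.75130, i.e. 0.751 to 3 decimal places.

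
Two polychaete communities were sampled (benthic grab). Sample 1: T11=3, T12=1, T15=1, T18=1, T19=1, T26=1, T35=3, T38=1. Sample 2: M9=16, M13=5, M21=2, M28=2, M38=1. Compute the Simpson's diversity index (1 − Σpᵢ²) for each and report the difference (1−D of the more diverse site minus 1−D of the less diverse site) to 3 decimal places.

Sample 1: N=12, proportions 0.25, 0.083333, 0.083333, 0.083333, 0.083333, 0.083333, 0.25, 0.083333, giving 1−D = 0.833333 (working shown to 6 dp, full precision carried).
Sample 2: N=26, proportions 0.615385, 0.192308, 0.076923, 0.076923, 0.038462, giving 1−D = 0.571006.
Difference = |0.833333 − 0.571006| = 0.262327, i.e. 0.262 to 3 decimal places.

0.262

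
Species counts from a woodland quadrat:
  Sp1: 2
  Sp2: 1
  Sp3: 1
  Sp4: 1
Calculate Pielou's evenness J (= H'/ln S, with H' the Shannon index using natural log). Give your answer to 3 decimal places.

Total N = 2+1+1+1 = 5, so the proportions are 0.4, 0.2, 0.2, 0.2 (working shown to 5 dp, full precision carried).
H' = −Σ pᵢ ln pᵢ = −((-0.36652) + (-0.32189) + (-0.32189) + (-0.32189)) = 1.33218.
With S = 4 species, ln S = 1.38629, so J = 1.33218/1.38629 = 0.96096, i.e. 0.961 to 3 decimal places.

0.961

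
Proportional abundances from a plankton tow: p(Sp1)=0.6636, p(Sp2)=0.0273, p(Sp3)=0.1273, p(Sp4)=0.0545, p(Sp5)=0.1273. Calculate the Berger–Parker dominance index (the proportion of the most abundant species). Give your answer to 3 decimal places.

The largest proportion is 0.6636, i.e. d = 0.664 to 3 decimal places.

0.664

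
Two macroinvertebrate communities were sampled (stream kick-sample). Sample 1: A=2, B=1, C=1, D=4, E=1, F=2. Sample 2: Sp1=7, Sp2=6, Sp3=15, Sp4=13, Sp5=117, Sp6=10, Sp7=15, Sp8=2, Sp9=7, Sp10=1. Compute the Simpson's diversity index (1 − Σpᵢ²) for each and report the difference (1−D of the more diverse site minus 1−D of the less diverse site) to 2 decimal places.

Sample 1: N=11, proportions 0.1818, 0.0909, 0.0909, 0.3636, 0.0909, 0.1818, giving 1−D = 0.7769 (working shown to 4 dp, full precision carried).
Sample 2: N=193, proportions 0.0363, 0.0311, 0.0777, 0.0674, 0.6062, 0.0518, 0.0777, 0.0104, 0.0363, 0.0052, giving 1−D = 0.6095.
Difference = |0.7769 − 0.6095| = 0.1674, i.e. 0.17 to 2 decimal places.

0.17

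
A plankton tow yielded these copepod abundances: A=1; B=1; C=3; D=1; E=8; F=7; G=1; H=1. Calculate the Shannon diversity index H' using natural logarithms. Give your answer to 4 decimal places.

1.6767

Total N = 1+1+3+1+8+7+1+1 = 23, so the proportions are 0.043478, 0.043478, 0.130435, 0.043478, 0.347826, 0.304348, 0.043478, 0.043478 (working shown to 6 dp, full precision carried).
Each pᵢ ln pᵢ term: 0.043478×(-3.135494)=-0.136326, 0.043478×(-3.135494)=-0.136326, 0.130435×(-2.036882)=-0.265680, 0.043478×(-3.135494)=-0.136326, 0.347826×(-1.056053)=-0.367323, 0.304348×(-1.189584)=-0.362047, 0.043478×(-3.135494)=-0.136326, 0.043478×(-3.135494)=-0.136326.
Sum = -1.676679, so H' = 1.6767.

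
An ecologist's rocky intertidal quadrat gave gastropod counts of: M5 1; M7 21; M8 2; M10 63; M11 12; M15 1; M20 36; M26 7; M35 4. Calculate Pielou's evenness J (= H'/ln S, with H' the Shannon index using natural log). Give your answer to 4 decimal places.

0.7098

Total N = 1+21+2+63+12+1+36+7+4 = 147, so the proportions are 0.006803, 0.142857, 0.013605, 0.428571, 0.081633, 0.006803, 0.244898, 0.047619, 0.027211 (working shown to 6 dp, full precision carried).
H' = −Σ pᵢ ln pᵢ = −((-0.033949) + (-0.277987) + (-0.058466) + (-0.363128) + (-0.204533) + (-0.033949) + (-0.344550) + (-0.144977) + (-0.098072)) = 1.559610.
With S = 9 species, ln S = 2.197225, so J = 1.559610/2.197225 = 0.709809, i.e. 0.7098 to 4 decimal places.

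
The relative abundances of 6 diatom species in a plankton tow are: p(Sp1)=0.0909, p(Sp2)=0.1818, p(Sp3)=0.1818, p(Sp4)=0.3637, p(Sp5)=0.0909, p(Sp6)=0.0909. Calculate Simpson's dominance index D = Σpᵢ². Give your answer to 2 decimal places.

D = 0.0909² + 0.1818² + 0.1818² + 0.3637² + 0.0909² + 0.0909² = 0.0083 + 0.0331 + 0.0331 + 0.1323 + 0.0083 + 0.0083 = 0.2232 (working shown to 4 dp, full precision carried).
To 2 decimal places, D = 0.22.

0.22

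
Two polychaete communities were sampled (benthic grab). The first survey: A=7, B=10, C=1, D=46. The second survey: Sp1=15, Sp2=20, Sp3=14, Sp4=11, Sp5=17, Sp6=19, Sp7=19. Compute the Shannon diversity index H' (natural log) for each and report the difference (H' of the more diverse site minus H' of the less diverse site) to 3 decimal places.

1.094

The first survey: N=64, proportions 0.10938, 0.15625, 0.01562, 0.71875, giving H' = 0.83443 (working shown to 5 dp, full precision carried).
The second survey: N=115, proportions 0.13043, 0.17391, 0.12174, 0.09565, 0.14783, 0.16522, 0.16522, giving H' = 1.92830.
Difference = |0.83443 − 1.92830| = 1.09387, i.e. 1.094 to 3 decimal places.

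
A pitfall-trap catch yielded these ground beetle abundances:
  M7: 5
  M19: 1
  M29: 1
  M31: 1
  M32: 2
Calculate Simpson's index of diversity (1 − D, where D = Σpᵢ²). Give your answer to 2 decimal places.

Total N = 5+1+1+1+2 = 10, so the proportions are 0.5, 0.1, 0.1, 0.1, 0.2 (working shown to 4 dp, full precision carried).
D = 0.5² + 0.1² + 0.1² + 0.1² + 0.2² = 0.2500 + 0.0100 + 0.0100 + 0.0100 + 0.0400 = 0.3200.
So 1 − D = 0.6800, i.e. 0.68 to 2 decimal places.

0.68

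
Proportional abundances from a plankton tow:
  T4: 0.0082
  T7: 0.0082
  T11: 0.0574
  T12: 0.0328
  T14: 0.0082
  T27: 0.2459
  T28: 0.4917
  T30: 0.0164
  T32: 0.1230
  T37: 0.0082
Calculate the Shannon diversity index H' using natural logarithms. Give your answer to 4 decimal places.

1.4529

Each pᵢ ln pᵢ term (working shown to 6 dp, full precision carried): 0.0082×(-4.803621)=-0.039390, 0.0082×(-4.803621)=-0.039390, 0.0574×(-2.857711)=-0.164033, 0.0328×(-3.417327)=-0.112088, 0.0082×(-4.803621)=-0.039390, 0.2459×(-1.402830)=-0.344956, 0.4917×(-0.709887)=-0.349051, 0.0164×(-4.110474)=-0.067412, 0.123×(-2.095571)=-0.257755, 0.0082×(-4.803621)=-0.039390.
Sum = -1.452854, so H' = 1.4529.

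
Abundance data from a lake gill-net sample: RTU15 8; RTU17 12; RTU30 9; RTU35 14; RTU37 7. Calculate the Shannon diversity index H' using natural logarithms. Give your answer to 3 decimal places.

Total N = 8+12+9+14+7 = 50, so the proportions are 0.16, 0.24, 0.18, 0.28, 0.14 (working shown to 5 dp, full precision carried).
Each pᵢ ln pᵢ term: 0.16×(-1.83258)=-0.29321, 0.24×(-1.42712)=-0.34251, 0.18×(-1.71480)=-0.30866, 0.28×(-1.27297)=-0.35643, 0.14×(-1.96611)=-0.27526.
Sum = -1.57607, so H' = 1.576.

1.576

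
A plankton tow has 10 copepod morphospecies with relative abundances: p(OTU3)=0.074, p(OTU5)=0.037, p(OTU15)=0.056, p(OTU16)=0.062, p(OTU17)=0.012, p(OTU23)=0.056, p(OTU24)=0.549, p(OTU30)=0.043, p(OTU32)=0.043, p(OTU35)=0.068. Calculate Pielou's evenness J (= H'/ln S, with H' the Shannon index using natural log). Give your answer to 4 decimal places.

H' = −Σ pᵢ ln pᵢ = −((-0.192673) + (-0.121983) + (-0.161415) + (-0.172398) + (-0.053074) + (-0.161415) + (-0.329212) + (-0.135302) + (-0.135302) + (-0.182801)) = 1.645574 (working shown to 6 dp, full precision carried).
With S = 10 species, ln S = 2.302585, so J = 1.645574/2.302585 = 0.714664, i.e. 0.7147 to 4 decimal places.

0.7147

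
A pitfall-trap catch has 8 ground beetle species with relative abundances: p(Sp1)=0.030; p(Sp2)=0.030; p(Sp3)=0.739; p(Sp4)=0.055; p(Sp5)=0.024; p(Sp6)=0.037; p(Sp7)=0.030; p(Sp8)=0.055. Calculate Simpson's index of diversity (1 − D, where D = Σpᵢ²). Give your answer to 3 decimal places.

D = 0.03² + 0.03² + 0.739² + 0.055² + 0.024² + 0.037² + 0.03² + 0.055² = 0.00090 + 0.00090 + 0.54612 + 0.00302 + 0.00058 + 0.00137 + 0.00090 + 0.00302 = 0.55682 (working shown to 5 dp, full precision carried).
So 1 − D = 0.44318, i.e. 0.443 to 3 decimal places.

0.443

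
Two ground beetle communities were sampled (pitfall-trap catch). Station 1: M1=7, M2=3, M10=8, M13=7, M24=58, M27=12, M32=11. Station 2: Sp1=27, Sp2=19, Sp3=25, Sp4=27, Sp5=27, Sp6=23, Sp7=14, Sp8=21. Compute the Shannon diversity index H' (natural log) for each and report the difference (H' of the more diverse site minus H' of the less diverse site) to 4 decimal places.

0.5934

Station 1: N=106, proportions 0.066038, 0.028302, 0.075472, 0.066038, 0.54717, 0.113208, 0.103774, giving H' = 1.466500 (working shown to 6 dp, full precision carried).
Station 2: N=183, proportions 0.147541, 0.103825, 0.136612, 0.147541, 0.147541, 0.125683, 0.076503, 0.114754, giving H' = 2.059884.
Difference = |1.466500 − 2.059884| = 0.593384, i.e. 0.5934 to 4 decimal places.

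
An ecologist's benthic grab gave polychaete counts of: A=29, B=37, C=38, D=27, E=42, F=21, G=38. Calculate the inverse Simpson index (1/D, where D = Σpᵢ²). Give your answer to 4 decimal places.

Total N = 29+37+38+27+42+21+38 = 232, so the proportions are 0.125, 0.15948276, 0.1637931, 0.11637931, 0.18103448, 0.09051724, 0.1637931 (working shown to 8 dp, full precision carried).
D = 0.125² + 0.15948276² + 0.1637931² + 0.11637931² + 0.18103448² + 0.09051724² + 0.1637931² = 0.01562500 + 0.02543475 + 0.02682818 + 0.01354414 + 0.03277348 + 0.00819337 + 0.02682818 = 0.14922711.
So 1/D = 6.701195, i.e. 6.7012 to 4 decimal places.

6.7012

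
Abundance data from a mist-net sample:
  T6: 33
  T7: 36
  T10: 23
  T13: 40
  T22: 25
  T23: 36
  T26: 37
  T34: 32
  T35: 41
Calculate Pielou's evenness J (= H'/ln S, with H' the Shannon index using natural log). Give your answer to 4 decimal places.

Total N = 33+36+23+40+25+36+37+32+41 = 303, so the proportions are 0.108911, 0.118812, 0.075908, 0.132013, 0.082508, 0.118812, 0.122112, 0.105611, 0.135314 (working shown to 6 dp, full precision carried).
H' = −Σ pᵢ ln pᵢ = −((-0.241480) + (-0.253095) + (-0.195708) + (-0.267307) + (-0.205846) + (-0.253095) + (-0.256779) + (-0.237412) + (-0.270649)) = 2.181371.
With S = 9 species, ln S = 2.197225, so J = 2.181371/2.197225 = 0.992785, i.e. 0.9928 to 4 decimal places.

0.9928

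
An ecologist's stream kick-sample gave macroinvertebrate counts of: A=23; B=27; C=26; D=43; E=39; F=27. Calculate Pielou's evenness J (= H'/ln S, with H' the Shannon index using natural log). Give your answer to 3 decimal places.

0.985

Total N = 23+27+26+43+39+27 = 185, so the proportions are 0.12432, 0.14595, 0.14054, 0.23243, 0.21081, 0.14595 (working shown to 5 dp, full precision carried).
H' = −Σ pᵢ ln pᵢ = −((-0.25920) + (-0.28088) + (-0.27578) + (-0.33916) + (-0.32819) + (-0.28088)) = 1.76407.
With S = 6 species, ln S = 1.79176, so J = 1.76407/1.79176 = 0.98455, i.e. 0.985 to 3 decimal places.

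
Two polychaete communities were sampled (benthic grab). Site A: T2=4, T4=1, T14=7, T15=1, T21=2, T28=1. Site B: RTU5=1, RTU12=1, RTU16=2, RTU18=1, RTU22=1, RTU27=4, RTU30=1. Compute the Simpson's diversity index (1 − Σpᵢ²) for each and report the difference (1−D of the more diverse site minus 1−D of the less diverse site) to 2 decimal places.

Site A: N=16, proportions 0.25, 0.0625, 0.4375, 0.0625, 0.125, 0.0625, giving 1−D = 0.7188 (working shown to 4 dp, full precision carried).
Site B: N=11, proportions 0.0909, 0.0909, 0.1818, 0.0909, 0.0909, 0.3636, 0.0909, giving 1−D = 0.7934.
Difference = |0.7188 − 0.7934| = 0.0746, i.e. 0.07 to 2 decimal places.

0.07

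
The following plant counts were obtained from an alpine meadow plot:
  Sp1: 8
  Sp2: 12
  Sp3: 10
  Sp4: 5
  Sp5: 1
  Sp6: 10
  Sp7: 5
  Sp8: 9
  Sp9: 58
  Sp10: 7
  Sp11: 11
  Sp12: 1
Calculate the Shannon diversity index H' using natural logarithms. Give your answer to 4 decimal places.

Total N = 8+12+10+5+1+10+5+9+58+7+11+1 = 137, so the proportions are 0.058394, 0.087591, 0.072993, 0.036496, 0.007299, 0.072993, 0.036496, 0.065693, 0.423358, 0.051095, 0.080292, 0.007299 (working shown to 6 dp, full precision carried).
Each pᵢ ln pᵢ term: 0.058394×(-2.840539)=-0.165871, 0.087591×(-2.435074)=-0.213291, 0.072993×(-2.617396)=-0.191051, 0.036496×(-3.310543)=-0.120823, 0.007299×(-4.919981)=-0.035912, 0.072993×(-2.617396)=-0.191051, 0.036496×(-3.310543)=-0.120823, 0.065693×(-2.722756)=-0.178867, 0.423358×(-0.859538)=-0.363892, 0.051095×(-2.974071)=-0.151960, 0.080292×(-2.522086)=-0.202503, 0.007299×(-4.919981)=-0.035912.
Sum = -1.971956, so H' = 1.9720.

1.9720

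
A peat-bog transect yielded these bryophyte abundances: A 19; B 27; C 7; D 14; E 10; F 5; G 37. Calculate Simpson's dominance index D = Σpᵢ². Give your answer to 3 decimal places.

Total N = 19+27+7+14+10+5+37 = 119, so the proportions are 0.15966, 0.22689, 0.05882, 0.11765, 0.08403, 0.04202, 0.31092 (working shown to 5 dp, full precision carried).
D = 0.15966² + 0.22689² + 0.05882² + 0.11765² + 0.08403² + 0.04202² + 0.31092² = 0.02549 + 0.05148 + 0.00346 + 0.01384 + 0.00706 + 0.00177 + 0.09667 = 0.19977.
To 3 decimal places, D = 0.200.

0.200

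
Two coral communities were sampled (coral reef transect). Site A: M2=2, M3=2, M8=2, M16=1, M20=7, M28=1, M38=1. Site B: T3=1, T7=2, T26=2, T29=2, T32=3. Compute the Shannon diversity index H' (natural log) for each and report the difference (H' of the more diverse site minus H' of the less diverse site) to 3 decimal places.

Site A: N=16, proportions 0.125, 0.125, 0.125, 0.0625, 0.4375, 0.0625, 0.0625, giving H' = 1.66132 (working shown to 5 dp, full precision carried).
Site B: N=10, proportions 0.1, 0.2, 0.2, 0.2, 0.3, giving H' = 1.55711.
Difference = |1.66132 − 1.55711| = 0.10421, i.e. 0.104 to 3 decimal places.

0.104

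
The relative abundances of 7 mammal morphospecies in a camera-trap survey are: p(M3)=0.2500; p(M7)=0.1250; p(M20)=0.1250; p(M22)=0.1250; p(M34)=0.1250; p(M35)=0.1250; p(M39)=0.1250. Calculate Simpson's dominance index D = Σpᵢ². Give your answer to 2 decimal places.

D = 0.25² + 0.125² + 0.125² + 0.125² + 0.125² + 0.125² + 0.125² = 0.0625 + 0.0156 + 0.0156 + 0.0156 + 0.0156 + 0.0156 + 0.0156 = 0.1562 (working shown to 4 dp, full precision carried).
To 2 decimal places, D = 0.16.

0.16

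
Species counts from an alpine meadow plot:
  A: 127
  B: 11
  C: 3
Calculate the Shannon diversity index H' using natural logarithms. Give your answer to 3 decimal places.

0.375

Total N = 127+11+3 = 141, so the proportions are 0.90071, 0.07801, 0.02128 (working shown to 5 dp, full precision carried).
Each pᵢ ln pᵢ term: 0.90071×(-0.10457)=-0.09419, 0.07801×(-2.55086)=-0.19900, 0.02128×(-3.85015)=-0.08192.
Sum = -0.37511, so H' = 0.375.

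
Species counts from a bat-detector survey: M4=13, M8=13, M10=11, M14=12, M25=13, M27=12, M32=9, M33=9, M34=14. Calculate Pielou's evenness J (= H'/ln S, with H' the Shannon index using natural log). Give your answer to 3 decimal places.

0.995

Total N = 13+13+11+12+13+12+9+9+14 = 106, so the proportions are 0.12264, 0.12264, 0.10377, 0.11321, 0.12264, 0.11321, 0.08491, 0.08491, 0.13208 (working shown to 5 dp, full precision carried).
H' = −Σ pᵢ ln pᵢ = −((-0.25736) + (-0.25736) + (-0.23510) + (-0.24663) + (-0.25736) + (-0.24663) + (-0.20940) + (-0.20940) + (-0.26737)) = 2.18660.
With S = 9 species, ln S = 2.19722, so J = 2.18660/2.19722 = 0.99517, i.e. 0.995 to 3 decimal places.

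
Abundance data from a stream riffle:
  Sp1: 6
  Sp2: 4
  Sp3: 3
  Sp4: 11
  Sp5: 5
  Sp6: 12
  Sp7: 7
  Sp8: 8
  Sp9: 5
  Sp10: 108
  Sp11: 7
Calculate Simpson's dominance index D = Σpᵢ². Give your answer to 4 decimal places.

Total N = 6+4+3+11+5+12+7+8+5+108+7 = 176, so the proportions are 0.034091, 0.022727, 0.017045, 0.0625, 0.028409, 0.068182, 0.039773, 0.045455, 0.028409, 0.613636, 0.039773 (working shown to 6 dp, full precision carried).
D = 0.034091² + 0.022727² + 0.017045² + 0.0625² + 0.028409² + 0.068182² + 0.039773² + 0.045455² + 0.028409² + 0.613636² + 0.039773² = 0.001162 + 0.000517 + 0.000291 + 0.003906 + 0.000807 + 0.004649 + 0.001582 + 0.002066 + 0.000807 + 0.376550 + 0.001582 = 0.393918.
To 4 decimal places, D = 0.3939.

0.3939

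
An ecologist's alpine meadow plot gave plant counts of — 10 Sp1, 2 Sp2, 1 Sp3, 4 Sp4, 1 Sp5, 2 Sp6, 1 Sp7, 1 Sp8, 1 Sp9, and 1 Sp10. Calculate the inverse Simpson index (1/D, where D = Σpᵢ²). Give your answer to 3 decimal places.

Total N = 10+2+1+4+1+2+1+1+1+1 = 24, so the proportions are 0.4166667, 0.0833333, 0.0416667, 0.1666667, 0.0416667, 0.0833333, 0.0416667, 0.0416667, 0.0416667, 0.0416667 (working shown to 7 dp, full precision carried).
D = 0.4166667² + 0.0833333² + 0.0416667² + 0.1666667² + 0.0416667² + 0.0833333² + 0.0416667² + 0.0416667² + 0.0416667² + 0.0416667² = 0.1736111 + 0.0069444 + 0.0017361 + 0.0277778 + 0.0017361 + 0.0069444 + 0.0017361 + 0.0017361 + 0.0017361 + 0.0017361 = 0.2256944.
So 1/D = 4.43077, i.e. 4.431 to 3 decimal places.

4.431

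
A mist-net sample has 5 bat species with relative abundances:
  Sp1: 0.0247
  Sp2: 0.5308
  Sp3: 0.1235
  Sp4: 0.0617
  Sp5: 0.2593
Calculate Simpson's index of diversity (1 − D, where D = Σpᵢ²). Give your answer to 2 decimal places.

0.63

D = 0.0247² + 0.5308² + 0.1235² + 0.0617² + 0.2593² = 0.0006 + 0.2817 + 0.0153 + 0.0038 + 0.0672 = 0.3687 (working shown to 4 dp, full precision carried).
So 1 − D = 0.6313, i.e. 0.63 to 2 decimal places.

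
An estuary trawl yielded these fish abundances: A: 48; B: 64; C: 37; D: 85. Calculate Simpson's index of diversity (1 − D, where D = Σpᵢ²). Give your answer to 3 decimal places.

Total N = 48+64+37+85 = 234, so the proportions are 0.20513, 0.2735, 0.15812, 0.36325 (working shown to 5 dp, full precision carried).
D = 0.20513² + 0.2735² + 0.15812² + 0.36325² = 0.04208 + 0.07480 + 0.02500 + 0.13195 = 0.27383.
So 1 − D = 0.72617, i.e. 0.726 to 3 decimal places.

0.726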